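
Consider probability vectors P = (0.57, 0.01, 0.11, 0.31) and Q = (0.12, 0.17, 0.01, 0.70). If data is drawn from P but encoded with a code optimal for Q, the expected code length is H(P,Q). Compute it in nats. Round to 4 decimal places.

H(P,Q) = −Σ p·ln q.
  −0.57·ln(0.12) = 1.20855
  −0.01·ln(0.17) = 0.01772
  −0.11·ln(0.01) = 0.50657
  −0.31·ln(0.70) = 0.11057
H(P,Q) = 1.8434 nats.

1.8434 nats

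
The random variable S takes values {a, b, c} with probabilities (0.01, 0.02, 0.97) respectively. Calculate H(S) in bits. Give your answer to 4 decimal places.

H(S) = −Σ p·log₂ p.
  −(0.01)·log₂(0.01) = 0.06644
  −(0.02)·log₂(0.02) = 0.11288
  −(0.97)·log₂(0.97) = 0.04263
Sum: 0.06644 + 0.11288 + 0.04263 = 0.2219 bits.

0.2219 bits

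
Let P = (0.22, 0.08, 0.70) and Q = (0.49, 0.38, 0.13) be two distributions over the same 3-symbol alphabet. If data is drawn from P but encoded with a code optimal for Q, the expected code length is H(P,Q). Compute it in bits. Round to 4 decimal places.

H(P,Q) = −Σ p·log₂ q.
  −0.22·log₂(0.49) = 0.22641
  −0.08·log₂(0.38) = 0.11167
  −0.70·log₂(0.13) = 2.06039
H(P,Q) = 2.3985 bits.

2.3985 bits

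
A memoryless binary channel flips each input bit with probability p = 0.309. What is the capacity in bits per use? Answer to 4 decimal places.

Binary symmetric channel: C = 1 − h₂(ε) where h₂ is the binary entropy function.
h₂(0.309) = −0.309·log₂0.309 − 0.691·log₂0.691 = 0.8920.
C = 1 − 0.8920 = 0.1080 bits per channel use.

0.1080 bits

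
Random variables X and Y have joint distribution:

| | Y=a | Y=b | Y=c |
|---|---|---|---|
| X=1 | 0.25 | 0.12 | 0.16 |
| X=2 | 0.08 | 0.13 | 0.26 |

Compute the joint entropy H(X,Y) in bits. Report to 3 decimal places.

H(X,Y) = −Σ p(x,y)·log₂ p(x,y) over all 6 cells.
  cell (1,a): −0.25·log₂0.25 = 0.5000
  cell (1,b): −0.12·log₂0.12 = 0.3671
  cell (1,c): −0.16·log₂0.16 = 0.4230
  cell (2,a): −0.08·log₂0.08 = 0.2915
  cell (2,b): −0.13·log₂0.13 = 0.3826
  cell (2,c): −0.26·log₂0.26 = 0.5053
Sum = 2.470 bits.

2.470 bits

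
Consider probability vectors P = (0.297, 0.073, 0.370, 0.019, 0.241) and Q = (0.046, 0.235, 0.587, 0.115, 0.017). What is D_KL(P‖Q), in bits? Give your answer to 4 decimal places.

D(P‖Q) = Σ p·log₂(p/q).
  0.297·log₂(0.297/0.046) = 0.79915
  0.073·log₂(0.073/0.235) = -0.12313
  0.370·log₂(0.370/0.587) = -0.24636
  0.019·log₂(0.019/0.115) = -0.04935
  0.241·log₂(0.241/0.017) = 0.92193
D(P‖Q) = 1.3022 bits.

1.3022 bits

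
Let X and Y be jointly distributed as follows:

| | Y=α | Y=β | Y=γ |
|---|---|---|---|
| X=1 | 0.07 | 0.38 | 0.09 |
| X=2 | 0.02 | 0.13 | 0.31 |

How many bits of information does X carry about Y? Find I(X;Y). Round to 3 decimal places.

0.201 bits

Marginals: p(X) = (0.5400, 0.4600), p(Y) = (0.0900, 0.5100, 0.4000).
I(X;Y) = H(X) + H(Y) − H(X,Y).
H(X) = 0.9954, H(Y) = 1.3369, H(X,Y) = 2.1310.
I(X;Y) = 0.9954 + 1.3369 − 2.1310 = 0.201 bits.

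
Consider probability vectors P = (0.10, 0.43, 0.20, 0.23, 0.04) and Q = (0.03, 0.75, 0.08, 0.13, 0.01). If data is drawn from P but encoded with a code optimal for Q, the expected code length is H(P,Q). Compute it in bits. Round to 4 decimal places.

2.3559 bits

H(P,Q) = −Σ p·log₂ q.
  −0.10·log₂(0.03) = 0.50589
  −0.43·log₂(0.75) = 0.17847
  −0.20·log₂(0.08) = 0.72877
  −0.23·log₂(0.13) = 0.67699
  −0.04·log₂(0.01) = 0.26575
H(P,Q) = 2.3559 bits.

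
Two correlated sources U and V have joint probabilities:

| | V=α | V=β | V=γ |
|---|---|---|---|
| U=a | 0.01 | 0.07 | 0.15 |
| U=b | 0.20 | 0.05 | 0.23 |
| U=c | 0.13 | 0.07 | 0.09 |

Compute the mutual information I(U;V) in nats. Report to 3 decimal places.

Marginals: p(U) = (0.2300, 0.4800, 0.2900), p(V) = (0.3400, 0.1900, 0.4700).
I(U;V) = Σ p(x,y)·ln[p(x,y)/(p(x)p(y))].
  (a,α): 0.01·ln(0.1279) = -0.0206
  (a,β): 0.07·ln(1.6018) = 0.0330
  (a,γ): 0.15·ln(1.3876) = 0.0491
  (b,α): 0.20·ln(1.2255) = 0.0407
  (b,β): 0.05·ln(0.5482) = -0.0301
  (b,γ): 0.23·ln(1.0195) = 0.0044
  (c,α): 0.13·ln(1.3185) = 0.0359
  (c,β): 0.07·ln(1.2704) = 0.0168
  (c,γ): 0.09·ln(0.6603) = -0.0374
Sum = 0.092 nats.

0.092 nats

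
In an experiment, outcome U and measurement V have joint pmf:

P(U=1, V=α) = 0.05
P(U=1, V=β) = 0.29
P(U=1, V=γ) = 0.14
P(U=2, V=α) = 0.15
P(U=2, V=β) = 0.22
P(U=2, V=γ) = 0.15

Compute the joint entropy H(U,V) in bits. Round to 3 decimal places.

H(U,V) = −Σ p(x,y)·log₂ p(x,y) over all 6 cells.
  cell (1,α): −0.05·log₂0.05 = 0.2161
  cell (1,β): −0.29·log₂0.29 = 0.5179
  cell (1,γ): −0.14·log₂0.14 = 0.3971
  cell (2,α): −0.15·log₂0.15 = 0.4105
  cell (2,β): −0.22·log₂0.22 = 0.4806
  cell (2,γ): −0.15·log₂0.15 = 0.4105
Sum = 2.433 bits.

2.433 bits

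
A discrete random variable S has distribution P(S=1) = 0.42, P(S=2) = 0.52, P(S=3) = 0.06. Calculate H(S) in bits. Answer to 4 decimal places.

1.2598 bits

H(S) = −Σ p·log₂ p.
  −(0.42)·log₂(0.42) = 0.52565
  −(0.52)·log₂(0.52) = 0.49058
  −(0.06)·log₂(0.06) = 0.24353
Sum: 0.52565 + 0.49058 + 0.24353 = 1.2598 bits.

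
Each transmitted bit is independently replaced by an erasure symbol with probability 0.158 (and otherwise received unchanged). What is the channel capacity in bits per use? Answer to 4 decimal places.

Binary erasure channel: capacity C = 1 − ε.
C = 1 − 0.158 = 0.8420 bits per channel use.

0.8420 bits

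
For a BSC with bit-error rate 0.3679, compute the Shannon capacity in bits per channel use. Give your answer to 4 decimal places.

Binary symmetric channel: C = 1 − h₂(ε) where h₂ is the binary entropy function.
h₂(0.3679) = −0.3679·log₂0.3679 − 0.6321·log₂0.6321 = 0.9490.
C = 1 − 0.9490 = 0.0510 bits per channel use.

0.0510 bits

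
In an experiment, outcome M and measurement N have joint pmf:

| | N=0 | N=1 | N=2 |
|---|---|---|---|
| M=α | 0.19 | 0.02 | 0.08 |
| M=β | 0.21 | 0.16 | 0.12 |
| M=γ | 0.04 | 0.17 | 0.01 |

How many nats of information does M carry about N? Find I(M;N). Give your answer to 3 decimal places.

0.151 nats

Marginals: p(M) = (0.2900, 0.4900, 0.2200), p(N) = (0.4400, 0.3500, 0.2100).
I(M;N) = Σ p(x,y)·ln[p(x,y)/(p(x)p(y))].
  (α,0): 0.19·ln(1.4890) = 0.0756
  (α,1): 0.02·ln(0.1970) = -0.0325
  (α,2): 0.08·ln(1.3136) = 0.0218
  (β,0): 0.21·ln(0.9740) = -0.0055
  (β,1): 0.16·ln(0.9329) = -0.0111
  (β,2): 0.12·ln(1.1662) = 0.0184
  (γ,0): 0.04·ln(0.4132) = -0.0354
  (γ,1): 0.17·ln(2.2078) = 0.1346
  (γ,2): 0.01·ln(0.2165) = -0.0153
Sum = 0.151 nats.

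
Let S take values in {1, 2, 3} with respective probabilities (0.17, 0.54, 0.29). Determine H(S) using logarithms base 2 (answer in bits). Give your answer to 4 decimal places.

1.4325 bits

H(S) = −Σ p·log₂ p.
  −(0.17)·log₂(0.17) = 0.43459
  −(0.54)·log₂(0.54) = 0.48004
  −(0.29)·log₂(0.29) = 0.51790
Sum: 0.43459 + 0.48004 + 0.51790 = 1.4325 bits.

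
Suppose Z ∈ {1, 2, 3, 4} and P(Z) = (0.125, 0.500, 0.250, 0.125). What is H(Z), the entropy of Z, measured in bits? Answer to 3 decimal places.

1.750 bits

H(Z) = −Σ p·log₂ p.
  −(0.125)·log₂(0.125) = 0.3750
  −(0.500)·log₂(0.500) = 0.5000
  −(0.250)·log₂(0.250) = 0.5000
  −(0.125)·log₂(0.125) = 0.3750
Sum: 0.3750 + 0.5000 + 0.5000 + 0.3750 = 1.750 bits.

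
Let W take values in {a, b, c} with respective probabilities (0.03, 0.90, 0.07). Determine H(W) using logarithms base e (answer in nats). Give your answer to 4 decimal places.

H(W) = −Σ p·ln p.
  −(0.03)·ln(0.03) = 0.10520
  −(0.90)·ln(0.90) = 0.09482
  −(0.07)·ln(0.07) = 0.18615
Sum: 0.10520 + 0.09482 + 0.18615 = 0.3862 nats.

0.3862 nats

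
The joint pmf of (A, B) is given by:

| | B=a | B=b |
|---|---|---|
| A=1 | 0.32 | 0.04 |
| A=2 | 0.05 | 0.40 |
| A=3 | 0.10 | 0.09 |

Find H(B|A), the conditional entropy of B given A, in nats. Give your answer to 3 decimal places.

0.414 nats

Marginals: p(A) = (0.3600, 0.4500, 0.1900), p(B) = (0.4700, 0.5300).
H(B|A) = Σ p(A) · H(B|A=·).
  A=1: p=0.3600, H(B|A=1) = 0.3488
  A=2: p=0.4500, H(B|A=2) = 0.3488
  A=3: p=0.1900, H(B|A=3) = 0.6918
Weighted sum = 0.414 nats.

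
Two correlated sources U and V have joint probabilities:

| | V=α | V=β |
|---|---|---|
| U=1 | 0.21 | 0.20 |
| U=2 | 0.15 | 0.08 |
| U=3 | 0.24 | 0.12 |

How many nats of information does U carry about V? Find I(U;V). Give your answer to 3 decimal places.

0.011 nats

Marginals: p(U) = (0.4100, 0.2300, 0.3600), p(V) = (0.6000, 0.4000).
I(U;V) = Σ p(x,y)·ln[p(x,y)/(p(x)p(y))].
  (1,α): 0.21·ln(0.8537) = -0.0332
  (1,β): 0.20·ln(1.2195) = 0.0397
  (2,α): 0.15·ln(1.0870) = 0.0125
  (2,β): 0.08·ln(0.8696) = -0.0112
  (3,α): 0.24·ln(1.1111) = 0.0253
  (3,β): 0.12·ln(0.8333) = -0.0219
Sum = 0.011 nats.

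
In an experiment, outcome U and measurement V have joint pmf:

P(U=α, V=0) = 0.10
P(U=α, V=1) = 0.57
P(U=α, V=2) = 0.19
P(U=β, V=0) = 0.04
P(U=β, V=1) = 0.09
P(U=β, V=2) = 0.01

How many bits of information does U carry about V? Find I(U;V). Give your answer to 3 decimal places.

0.027 bits

Marginals: p(U) = (0.8600, 0.1400), p(V) = (0.1400, 0.6600, 0.2000).
I(U;V) = Σ p(x,y)·log₂[p(x,y)/(p(x)p(y))].
  (α,0): 0.10·log₂(0.8306) = -0.0268
  (α,1): 0.57·log₂(1.0042) = 0.0035
  (α,2): 0.19·log₂(1.1047) = 0.0273
  (β,0): 0.04·log₂(2.0408) = 0.0412
  (β,1): 0.09·log₂(0.9740) = -0.0034
  (β,2): 0.01·log₂(0.3571) = -0.0149
Sum = 0.027 bits.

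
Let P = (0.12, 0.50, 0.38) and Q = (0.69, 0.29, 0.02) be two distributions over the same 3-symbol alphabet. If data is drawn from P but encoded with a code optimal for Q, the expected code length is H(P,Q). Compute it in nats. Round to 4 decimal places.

2.1500 nats

H(P,Q) = −Σ p·ln q.
  −0.12·ln(0.69) = 0.04453
  −0.50·ln(0.29) = 0.61894
  −0.38·ln(0.02) = 1.48657
H(P,Q) = 2.1500 nats.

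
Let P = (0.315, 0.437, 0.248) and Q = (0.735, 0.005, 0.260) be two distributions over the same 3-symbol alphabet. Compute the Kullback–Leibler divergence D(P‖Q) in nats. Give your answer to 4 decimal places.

1.6750 nats

D(P‖Q) = Σ p·ln(p/q).
  0.315·ln(0.315/0.735) = -0.26690
  0.437·ln(0.437/0.005) = 1.95361
  0.248·ln(0.248/0.260) = -0.01172
D(P‖Q) = 1.6750 nats.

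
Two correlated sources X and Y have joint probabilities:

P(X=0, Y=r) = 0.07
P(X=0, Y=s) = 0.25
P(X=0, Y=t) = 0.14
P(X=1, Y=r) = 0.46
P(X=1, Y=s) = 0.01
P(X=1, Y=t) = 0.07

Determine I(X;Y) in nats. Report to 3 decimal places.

Marginals: p(X) = (0.4600, 0.5400), p(Y) = (0.5300, 0.2600, 0.2100).
I(X;Y) = H(X) + H(Y) − H(X,Y).
H(X) = 0.6899, H(Y) = 1.0145, H(X,Y) = 1.3974.
I(X;Y) = 0.6899 + 1.0145 − 1.3974 = 0.307 nats.

0.307 nats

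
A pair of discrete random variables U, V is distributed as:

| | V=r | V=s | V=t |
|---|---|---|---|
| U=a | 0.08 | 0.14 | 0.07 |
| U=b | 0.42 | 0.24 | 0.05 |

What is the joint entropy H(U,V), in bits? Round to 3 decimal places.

2.193 bits

H(U,V) = −Σ p(x,y)·log₂ p(x,y) over all 6 cells.
  cell (a,r): −0.08·log₂0.08 = 0.2915
  cell (a,s): −0.14·log₂0.14 = 0.3971
  cell (a,t): −0.07·log₂0.07 = 0.2686
  cell (b,r): −0.42·log₂0.42 = 0.5256
  cell (b,s): −0.24·log₂0.24 = 0.4941
  cell (b,t): −0.05·log₂0.05 = 0.2161
Sum = 2.193 bits.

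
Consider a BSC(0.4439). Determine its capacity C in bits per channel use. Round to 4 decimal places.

0.0091 bits

Binary symmetric channel: C = 1 − h₂(ε) where h₂ is the binary entropy function.
h₂(0.4439) = −0.4439·log₂0.4439 − 0.5561·log₂0.5561 = 0.9909.
C = 1 − 0.9909 = 0.0091 bits per channel use.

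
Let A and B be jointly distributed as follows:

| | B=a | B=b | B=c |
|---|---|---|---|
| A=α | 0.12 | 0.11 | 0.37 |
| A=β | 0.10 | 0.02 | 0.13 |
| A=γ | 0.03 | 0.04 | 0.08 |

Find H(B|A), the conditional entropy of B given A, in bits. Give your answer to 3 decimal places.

1.352 bits

Marginals: p(A) = (0.6000, 0.2500, 0.1500), p(B) = (0.2500, 0.1700, 0.5800).
H(B|A) = Σ p(A) · H(B|A=·).
  A=α: p=0.6000, H(B|A=α) = 1.3432
  A=β: p=0.2500, H(B|A=β) = 1.3109
  A=γ: p=0.1500, H(B|A=γ) = 1.4566
Weighted sum = 1.352 bits.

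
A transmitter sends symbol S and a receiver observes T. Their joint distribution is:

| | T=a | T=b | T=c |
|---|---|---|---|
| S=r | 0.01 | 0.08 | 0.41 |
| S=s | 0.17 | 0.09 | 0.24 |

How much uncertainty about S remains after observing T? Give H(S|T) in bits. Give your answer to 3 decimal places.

0.843 bits

Marginals: p(S) = (0.5000, 0.5000), p(T) = (0.1800, 0.1700, 0.6500).
H(S|T) = Σ p(T) · H(S|T=·).
  T=a: p=0.1800, H(S|T=a) = 0.3095
  T=b: p=0.1700, H(S|T=b) = 0.9975
  T=c: p=0.6500, H(S|T=c) = 0.9501
Weighted sum = 0.843 bits.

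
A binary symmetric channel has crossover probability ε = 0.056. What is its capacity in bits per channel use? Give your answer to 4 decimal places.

0.6886 bits

Binary symmetric channel: C = 1 − h₂(ε) where h₂ is the binary entropy function.
h₂(0.056) = −0.056·log₂0.056 − 0.944·log₂0.944 = 0.3114.
C = 1 − 0.3114 = 0.6886 bits per channel use.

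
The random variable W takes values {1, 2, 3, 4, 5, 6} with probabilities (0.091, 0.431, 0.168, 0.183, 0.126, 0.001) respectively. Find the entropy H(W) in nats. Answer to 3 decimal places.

H(W) = −Σ p·ln p.
  −(0.091)·ln(0.091) = 0.2181
  −(0.431)·ln(0.431) = 0.3627
  −(0.168)·ln(0.168) = 0.2997
  −(0.183)·ln(0.183) = 0.3108
  −(0.126)·ln(0.126) = 0.2610
  −(0.001)·ln(0.001) = 0.0069
Sum: 0.2181 + 0.3627 + 0.2997 + 0.3108 + 0.2610 + 0.0069 = 1.459 nats.

1.459 nats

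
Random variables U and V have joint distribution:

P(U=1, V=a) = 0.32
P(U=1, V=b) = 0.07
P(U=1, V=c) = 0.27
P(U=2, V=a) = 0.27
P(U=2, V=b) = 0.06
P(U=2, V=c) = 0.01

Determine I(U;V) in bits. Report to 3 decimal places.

0.146 bits

Marginals: p(U) = (0.6600, 0.3400), p(V) = (0.5900, 0.1300, 0.2800).
I(U;V) = Σ p(x,y)·log₂[p(x,y)/(p(x)p(y))].
  (1,a): 0.32·log₂(0.8218) = -0.0906
  (1,b): 0.07·log₂(0.8159) = -0.0206
  (1,c): 0.27·log₂(1.4610) = 0.1477
  (2,a): 0.27·log₂(1.3460) = 0.1157
  (2,b): 0.06·log₂(1.3575) = 0.0265
  (2,c): 0.01·log₂(0.1050) = -0.0325
Sum = 0.146 bits.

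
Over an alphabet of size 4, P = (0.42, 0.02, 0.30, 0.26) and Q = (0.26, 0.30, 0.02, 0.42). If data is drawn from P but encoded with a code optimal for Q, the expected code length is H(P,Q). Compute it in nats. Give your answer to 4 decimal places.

1.9890 nats

H(P,Q) = −Σ p·ln q.
  −0.42·ln(0.26) = 0.56577
  −0.02·ln(0.30) = 0.02408
  −0.30·ln(0.02) = 1.17361
  −0.26·ln(0.42) = 0.22555
H(P,Q) = 1.9890 nats.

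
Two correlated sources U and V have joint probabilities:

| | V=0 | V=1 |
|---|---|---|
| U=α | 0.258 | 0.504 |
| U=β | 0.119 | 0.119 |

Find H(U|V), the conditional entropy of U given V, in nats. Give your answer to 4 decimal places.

0.5389 nats

Chain rule: H(U|V) = H(U,V) − H(V).
Marginals: p(U) = (0.7620, 0.2380), p(V) = (0.3770, 0.6230).
H(U,V) = 1.2015 nats; H(V) = 0.6626 nats.
H(U|V) = 1.2015 − 0.6626 = 0.5389 nats.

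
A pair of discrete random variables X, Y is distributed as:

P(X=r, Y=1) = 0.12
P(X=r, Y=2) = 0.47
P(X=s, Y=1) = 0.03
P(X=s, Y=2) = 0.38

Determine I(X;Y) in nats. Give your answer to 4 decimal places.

Marginals: p(X) = (0.5900, 0.4100), p(Y) = (0.1500, 0.8500).
I(X;Y) = Σ p(x,y)·ln[p(x,y)/(p(x)p(y))].
  (r,1): 0.12·ln(1.3559) = 0.03654
  (r,2): 0.47·ln(0.9372) = -0.03049
  (s,1): 0.03·ln(0.4878) = -0.02154
  (s,2): 0.38·ln(1.0904) = 0.03288
Sum = 0.0174 nats.

0.0174 nats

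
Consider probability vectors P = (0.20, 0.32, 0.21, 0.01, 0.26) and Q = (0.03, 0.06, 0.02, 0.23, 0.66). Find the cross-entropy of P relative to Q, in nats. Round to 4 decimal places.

H(P,Q) = −Σ p·ln q.
  −0.20·ln(0.03) = 0.70131
  −0.32·ln(0.06) = 0.90029
  −0.21·ln(0.02) = 0.82152
  −0.01·ln(0.23) = 0.01470
  −0.26·ln(0.66) = 0.10803
H(P,Q) = 2.5459 nats.

2.5459 nats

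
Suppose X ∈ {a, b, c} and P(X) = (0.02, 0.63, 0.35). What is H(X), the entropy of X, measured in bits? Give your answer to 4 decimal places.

1.0629 bits

H(X) = −Σ p·log₂ p.
  −(0.02)·log₂(0.02) = 0.11288
  −(0.63)·log₂(0.63) = 0.41994
  −(0.35)·log₂(0.35) = 0.53010
Sum: 0.11288 + 0.41994 + 0.53010 = 1.0629 bits.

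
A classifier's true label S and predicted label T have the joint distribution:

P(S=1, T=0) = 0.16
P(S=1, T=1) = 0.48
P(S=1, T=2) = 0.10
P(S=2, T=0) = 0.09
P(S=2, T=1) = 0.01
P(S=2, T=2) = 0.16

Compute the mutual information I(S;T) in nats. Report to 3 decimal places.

0.188 nats

Marginals: p(S) = (0.7400, 0.2600), p(T) = (0.2500, 0.4900, 0.2600).
I(S;T) = Σ p(x,y)·ln[p(x,y)/(p(x)p(y))].
  (1,0): 0.16·ln(0.8649) = -0.0232
  (1,1): 0.48·ln(1.3238) = 0.1346
  (1,2): 0.10·ln(0.5198) = -0.0654
  (2,0): 0.09·ln(1.3846) = 0.0293
  (2,1): 0.01·ln(0.0785) = -0.0254
  (2,2): 0.16·ln(2.3669) = 0.1379
Sum = 0.188 nats.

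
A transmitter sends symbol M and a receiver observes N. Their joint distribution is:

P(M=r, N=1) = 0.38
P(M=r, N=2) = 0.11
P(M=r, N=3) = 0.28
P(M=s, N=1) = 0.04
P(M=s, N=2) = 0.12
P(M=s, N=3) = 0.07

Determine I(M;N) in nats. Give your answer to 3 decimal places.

0.073 nats

Marginals: p(M) = (0.7700, 0.2300), p(N) = (0.4200, 0.2300, 0.3500).
I(M;N) = H(M) + H(N) − H(M,N).
H(M) = 0.5393, H(N) = 1.0698, H(M,N) = 1.5362.
I(M;N) = 0.5393 + 1.0698 − 1.5362 = 0.073 nats.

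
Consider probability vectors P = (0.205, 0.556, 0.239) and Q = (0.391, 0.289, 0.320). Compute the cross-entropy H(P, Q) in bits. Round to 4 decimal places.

1.6663 bits

H(P,Q) = −Σ p·log₂ q.
  −0.205·log₂(0.391) = 0.27773
  −0.556·log₂(0.289) = 0.99572
  −0.239·log₂(0.320) = 0.39288
H(P,Q) = 1.6663 bits.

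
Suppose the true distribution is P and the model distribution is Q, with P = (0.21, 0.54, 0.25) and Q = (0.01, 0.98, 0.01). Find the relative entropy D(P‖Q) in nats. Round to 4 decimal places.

1.1222 nats

D(P‖Q) = Σ p·ln(p/q).
  0.21·ln(0.21/0.01) = 0.63935
  0.54·ln(0.54/0.98) = -0.32183
  0.25·ln(0.25/0.01) = 0.80472
D(P‖Q) = 1.1222 nats.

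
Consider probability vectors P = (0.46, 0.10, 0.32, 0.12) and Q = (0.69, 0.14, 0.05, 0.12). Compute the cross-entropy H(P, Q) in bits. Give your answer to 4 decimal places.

2.2800 bits

H(P,Q) = −Σ p·log₂ q.
  −0.46·log₂(0.69) = 0.24625
  −0.10·log₂(0.14) = 0.28365
  −0.32·log₂(0.05) = 1.38302
  −0.12·log₂(0.12) = 0.36707
H(P,Q) = 2.2800 bits.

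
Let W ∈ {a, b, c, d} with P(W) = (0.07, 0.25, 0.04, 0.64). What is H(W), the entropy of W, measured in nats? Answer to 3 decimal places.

H(W) = −Σ p·ln p.
  −(0.07)·ln(0.07) = 0.1861
  −(0.25)·ln(0.25) = 0.3466
  −(0.04)·ln(0.04) = 0.1288
  −(0.64)·ln(0.64) = 0.2856
Sum: 0.1861 + 0.3466 + 0.1288 + 0.2856 = 0.947 nats.

0.947 nats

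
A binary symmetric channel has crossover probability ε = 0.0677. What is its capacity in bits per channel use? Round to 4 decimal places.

0.6427 bits

Binary symmetric channel: C = 1 − h₂(ε) where h₂ is the binary entropy function.
h₂(0.0677) = −0.0677·log₂0.0677 − 0.9323·log₂0.9323 = 0.3573.
C = 1 − 0.3573 = 0.6427 bits per channel use.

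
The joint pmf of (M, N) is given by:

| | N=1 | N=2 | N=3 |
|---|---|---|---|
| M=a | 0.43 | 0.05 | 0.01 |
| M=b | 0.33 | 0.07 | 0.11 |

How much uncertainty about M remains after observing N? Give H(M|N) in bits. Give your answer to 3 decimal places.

0.918 bits

Chain rule: H(M|N) = H(M,N) − H(N).
Marginals: p(M) = (0.4900, 0.5100), p(N) = (0.7600, 0.1200, 0.1200).
H(M,N) = 1.9528 bits; H(N) = 1.0350 bits.
H(M|N) = 1.9528 − 1.0350 = 0.918 bits.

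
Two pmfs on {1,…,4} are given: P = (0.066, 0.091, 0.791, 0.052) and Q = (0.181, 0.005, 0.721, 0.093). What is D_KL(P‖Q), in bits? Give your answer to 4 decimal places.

0.3470 bits

D(P‖Q) = Σ p·log₂(p/q).
  0.066·log₂(0.066/0.181) = -0.09606
  0.091·log₂(0.091/0.005) = 0.38091
  0.791·log₂(0.791/0.721) = 0.10574
  0.052·log₂(0.052/0.093) = -0.04361
D(P‖Q) = 0.3470 bits.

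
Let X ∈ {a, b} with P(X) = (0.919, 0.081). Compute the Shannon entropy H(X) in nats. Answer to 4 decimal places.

H(X) = −Σ p·ln p.
  −(0.919)·ln(0.919) = 0.07763
  −(0.081)·ln(0.081) = 0.20358
Sum: 0.07763 + 0.20358 = 0.2812 nats.

0.2812 nats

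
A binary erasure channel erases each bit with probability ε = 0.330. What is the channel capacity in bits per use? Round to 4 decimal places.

0.6700 bits

Binary erasure channel: capacity C = 1 − ε.
C = 1 − 0.330 = 0.6700 bits per channel use.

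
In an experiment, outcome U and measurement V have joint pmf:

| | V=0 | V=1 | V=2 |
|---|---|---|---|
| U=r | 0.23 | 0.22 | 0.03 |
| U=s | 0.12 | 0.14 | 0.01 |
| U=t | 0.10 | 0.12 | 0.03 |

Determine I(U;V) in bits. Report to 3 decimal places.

0.012 bits

Marginals: p(U) = (0.4800, 0.2700, 0.2500), p(V) = (0.4500, 0.4800, 0.0700).
I(U;V) = H(U) + H(V) − H(U,V).
H(U) = 1.5183, H(V) = 1.2952, H(U,V) = 2.8017.
I(U;V) = 1.5183 + 1.2952 − 2.8017 = 0.012 bits.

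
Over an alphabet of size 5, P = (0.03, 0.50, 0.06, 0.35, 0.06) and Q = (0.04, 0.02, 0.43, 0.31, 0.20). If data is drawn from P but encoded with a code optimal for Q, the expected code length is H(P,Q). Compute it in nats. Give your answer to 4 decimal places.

H(P,Q) = −Σ p·ln q.
  −0.03·ln(0.04) = 0.09657
  −0.50·ln(0.02) = 1.95601
  −0.06·ln(0.43) = 0.05064
  −0.35·ln(0.31) = 0.40991
  −0.06·ln(0.20) = 0.09657
H(P,Q) = 2.6097 nats.

2.6097 nats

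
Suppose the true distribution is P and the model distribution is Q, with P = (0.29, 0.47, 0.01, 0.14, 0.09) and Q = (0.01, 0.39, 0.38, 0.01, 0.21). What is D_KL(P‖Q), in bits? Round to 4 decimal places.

1.9059 bits

D(P‖Q) = Σ p·log₂(p/q).
  0.29·log₂(0.29/0.01) = 1.40881
  0.47·log₂(0.47/0.39) = 0.12652
  0.01·log₂(0.01/0.38) = -0.05248
  0.14·log₂(0.14/0.01) = 0.53303
  0.09·log₂(0.09/0.21) = -0.11002
D(P‖Q) = 1.9059 bits.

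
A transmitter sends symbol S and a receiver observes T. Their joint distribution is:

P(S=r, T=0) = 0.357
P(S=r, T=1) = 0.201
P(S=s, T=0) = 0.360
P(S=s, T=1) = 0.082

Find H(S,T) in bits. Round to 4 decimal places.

1.8223 bits

H(S,T) = −Σ p(x,y)·log₂ p(x,y) over all 4 cells.
  cell (r,0): −0.357·log₂0.357 = 0.53050
  cell (r,1): −0.201·log₂0.201 = 0.46526
  cell (s,0): −0.360·log₂0.360 = 0.53062
  cell (s,1): −0.082·log₂0.082 = 0.29588
Sum = 1.8223 bits.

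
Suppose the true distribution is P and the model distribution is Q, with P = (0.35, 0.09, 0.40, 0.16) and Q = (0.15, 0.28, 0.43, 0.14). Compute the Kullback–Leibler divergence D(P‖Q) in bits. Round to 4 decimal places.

D(P‖Q) = Σ p·log₂(p/q).
  0.35·log₂(0.35/0.15) = 0.42784
  0.09·log₂(0.09/0.28) = -0.14737
  0.40·log₂(0.40/0.43) = -0.04173
  0.16·log₂(0.16/0.14) = 0.03082
D(P‖Q) = 0.2696 bits.

0.2696 bits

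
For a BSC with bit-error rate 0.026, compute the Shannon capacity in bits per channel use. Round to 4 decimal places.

Binary symmetric channel: C = 1 − h₂(ε) where h₂ is the binary entropy function.
h₂(0.026) = −0.026·log₂0.026 − 0.974·log₂0.974 = 0.1739.
C = 1 − 0.1739 = 0.8261 bits per channel use.

0.8261 bits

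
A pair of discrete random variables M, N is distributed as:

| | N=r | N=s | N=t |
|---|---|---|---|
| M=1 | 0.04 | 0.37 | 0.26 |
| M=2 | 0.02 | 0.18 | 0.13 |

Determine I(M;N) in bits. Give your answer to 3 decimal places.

Marginals: p(M) = (0.6700, 0.3300), p(N) = (0.0600, 0.5500, 0.3900).
I(M;N) = H(M) + H(N) − H(M,N).
H(M) = 0.9149, H(N) = 1.2477, H(M,N) = 2.1626.
I(M;N) = 0.9149 + 1.2477 − 2.1626 = 0.000 bits.

0.000 bits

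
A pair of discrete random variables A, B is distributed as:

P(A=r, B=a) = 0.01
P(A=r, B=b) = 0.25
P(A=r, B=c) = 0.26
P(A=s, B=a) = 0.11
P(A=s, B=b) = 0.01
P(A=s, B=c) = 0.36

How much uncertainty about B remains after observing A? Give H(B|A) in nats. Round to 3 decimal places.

Chain rule: H(B|A) = H(A,B) − H(A).
Marginals: p(A) = (0.5200, 0.4800), p(B) = (0.1200, 0.2600, 0.6200).
H(A,B) = 1.3995 nats; H(A) = 0.6923 nats.
H(B|A) = 1.3995 − 0.6923 = 0.707 nats.

0.707 nats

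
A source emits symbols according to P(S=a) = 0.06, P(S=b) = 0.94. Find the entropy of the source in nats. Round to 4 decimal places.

0.2270 nats

H(S) = −Σ p·ln p.
  −(0.06)·ln(0.06) = 0.16880
  −(0.94)·ln(0.94) = 0.05816
Sum: 0.16880 + 0.05816 = 0.2270 nats.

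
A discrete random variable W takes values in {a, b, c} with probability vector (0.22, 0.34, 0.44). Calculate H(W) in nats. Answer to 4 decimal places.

1.0611 nats

H(W) = −Σ p·ln p.
  −(0.22)·ln(0.22) = 0.33311
  −(0.34)·ln(0.34) = 0.36680
  −(0.44)·ln(0.44) = 0.36123
Sum: 0.33311 + 0.36680 + 0.36123 = 1.0611 nats.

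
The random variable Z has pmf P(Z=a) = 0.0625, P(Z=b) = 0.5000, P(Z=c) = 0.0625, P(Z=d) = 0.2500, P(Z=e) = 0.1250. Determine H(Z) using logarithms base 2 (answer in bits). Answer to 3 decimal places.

1.875 bits

H(Z) = −Σ p·log₂ p.
  −(0.0625)·log₂(0.0625) = 0.2500
  −(0.5000)·log₂(0.5000) = 0.5000
  −(0.0625)·log₂(0.0625) = 0.2500
  −(0.2500)·log₂(0.2500) = 0.5000
  −(0.1250)·log₂(0.1250) = 0.3750
Sum: 0.2500 + 0.5000 + 0.2500 + 0.5000 + 0.3750 = 1.875 bits.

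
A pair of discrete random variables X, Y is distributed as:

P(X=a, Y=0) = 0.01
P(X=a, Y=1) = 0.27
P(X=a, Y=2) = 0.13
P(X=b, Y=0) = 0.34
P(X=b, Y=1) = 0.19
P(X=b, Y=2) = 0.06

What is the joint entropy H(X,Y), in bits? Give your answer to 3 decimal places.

H(X,Y) = −Σ p(x,y)·log₂ p(x,y) over all 6 cells.
  cell (a,0): −0.01·log₂0.01 = 0.0664
  cell (a,1): −0.27·log₂0.27 = 0.5100
  cell (a,2): −0.13·log₂0.13 = 0.3826
  cell (b,0): −0.34·log₂0.34 = 0.5292
  cell (b,1): −0.19·log₂0.19 = 0.4552
  cell (b,2): −0.06·log₂0.06 = 0.2435
Sum = 2.187 bits.

2.187 bits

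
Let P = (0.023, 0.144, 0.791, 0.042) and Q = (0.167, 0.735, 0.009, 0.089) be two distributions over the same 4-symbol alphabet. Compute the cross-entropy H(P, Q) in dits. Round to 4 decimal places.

1.6995 dits

H(P,Q) = −Σ p·log₁₀ q.
  −0.023·log₁₀(0.167) = 0.01788
  −0.144·log₁₀(0.735) = 0.01925
  −0.791·log₁₀(0.009) = 1.61819
  −0.042·log₁₀(0.089) = 0.04413
H(P,Q) = 1.6995 dits.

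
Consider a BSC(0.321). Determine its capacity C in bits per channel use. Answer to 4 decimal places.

0.0945 bits

Binary symmetric channel: C = 1 − h₂(ε) where h₂ is the binary entropy function.
h₂(0.321) = −0.321·log₂0.321 − 0.679·log₂0.679 = 0.9055.
C = 1 − 0.9055 = 0.0945 bits per channel use.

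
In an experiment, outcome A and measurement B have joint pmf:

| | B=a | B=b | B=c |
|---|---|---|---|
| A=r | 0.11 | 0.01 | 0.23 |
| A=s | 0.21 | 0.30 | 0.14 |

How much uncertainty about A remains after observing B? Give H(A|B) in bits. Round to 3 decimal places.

0.715 bits

Marginals: p(A) = (0.3500, 0.6500), p(B) = (0.3200, 0.3100, 0.3700).
H(A|B) = Σ p(B) · H(A|B=·).
  B=a: p=0.3200, H(A|B=a) = 0.9284
  B=b: p=0.3100, H(A|B=b) = 0.2056
  B=c: p=0.3700, H(A|B=c) = 0.9569
Weighted sum = 0.715 bits.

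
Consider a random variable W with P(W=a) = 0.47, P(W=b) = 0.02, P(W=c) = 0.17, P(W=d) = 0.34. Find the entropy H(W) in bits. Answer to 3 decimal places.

H(W) = −Σ p·log₂ p.
  −(0.47)·log₂(0.47) = 0.5120
  −(0.02)·log₂(0.02) = 0.1129
  −(0.17)·log₂(0.17) = 0.4346
  −(0.34)·log₂(0.34) = 0.5292
Sum: 0.5120 + 0.1129 + 0.4346 + 0.5292 = 1.589 bits.

1.589 bits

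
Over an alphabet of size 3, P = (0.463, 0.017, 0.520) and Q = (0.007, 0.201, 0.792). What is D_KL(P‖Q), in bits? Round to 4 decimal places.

D(P‖Q) = Σ p·log₂(p/q).
  0.463·log₂(0.463/0.007) = 2.80000
  0.017·log₂(0.017/0.201) = -0.06058
  0.520·log₂(0.520/0.792) = -0.31563
D(P‖Q) = 2.4238 bits.

2.4238 bits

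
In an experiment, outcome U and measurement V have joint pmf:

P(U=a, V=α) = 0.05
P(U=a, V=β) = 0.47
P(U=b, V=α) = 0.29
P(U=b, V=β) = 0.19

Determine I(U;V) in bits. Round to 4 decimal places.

Marginals: p(U) = (0.5200, 0.4800), p(V) = (0.3400, 0.6600).
I(U;V) = Σ p(x,y)·log₂[p(x,y)/(p(x)p(y))].
  (a,α): 0.05·log₂(0.2828) = -0.09111
  (a,β): 0.47·log₂(1.3695) = 0.21320
  (b,α): 0.29·log₂(1.7770) = 0.24053
  (b,β): 0.19·log₂(0.5997) = -0.14014
Sum = 0.2225 bits.

0.2225 bits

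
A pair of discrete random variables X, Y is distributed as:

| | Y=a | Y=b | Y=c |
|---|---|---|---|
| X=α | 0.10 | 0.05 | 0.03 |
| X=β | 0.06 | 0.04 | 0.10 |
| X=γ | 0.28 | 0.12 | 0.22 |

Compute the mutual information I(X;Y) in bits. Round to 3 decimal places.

Marginals: p(X) = (0.1800, 0.2000, 0.6200), p(Y) = (0.4400, 0.2100, 0.3500).
I(X;Y) = Σ p(x,y)·log₂[p(x,y)/(p(x)p(y))].
  (α,a): 0.10·log₂(1.2626) = 0.0336
  (α,b): 0.05·log₂(1.3228) = 0.0202
  (α,c): 0.03·log₂(0.4762) = -0.0321
  (β,a): 0.06·log₂(0.6818) = -0.0332
  (β,b): 0.04·log₂(0.9524) = -0.0028
  (β,c): 0.10·log₂(1.4286) = 0.0515
  (γ,a): 0.28·log₂(1.0264) = 0.0105
  (γ,b): 0.12·log₂(0.9217) = -0.0141
  (γ,c): 0.22·log₂(1.0138) = 0.0044
Sum = 0.038 bits.

0.038 bits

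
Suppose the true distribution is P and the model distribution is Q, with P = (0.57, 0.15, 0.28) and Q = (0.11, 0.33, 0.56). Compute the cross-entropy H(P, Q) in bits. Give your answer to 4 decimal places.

H(P,Q) = −Σ p·log₂ q.
  −0.57·log₂(0.11) = 1.81512
  −0.15·log₂(0.33) = 0.23992
  −0.28·log₂(0.56) = 0.23422
H(P,Q) = 2.2893 bits.

2.2893 bits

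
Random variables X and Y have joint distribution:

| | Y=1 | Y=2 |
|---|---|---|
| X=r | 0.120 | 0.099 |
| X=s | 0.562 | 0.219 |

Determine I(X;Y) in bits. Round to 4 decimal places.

Marginals: p(X) = (0.2190, 0.7810), p(Y) = (0.6820, 0.3180).
I(X;Y) = Σ p(x,y)·log₂[p(x,y)/(p(x)p(y))].
  (r,1): 0.120·log₂(0.8034) = -0.03789
  (r,2): 0.099·log₂(1.4216) = 0.05024
  (s,1): 0.562·log₂(1.0551) = 0.04350
  (s,2): 0.219·log₂(0.8818) = -0.03975
Sum = 0.0161 bits.

0.0161 bits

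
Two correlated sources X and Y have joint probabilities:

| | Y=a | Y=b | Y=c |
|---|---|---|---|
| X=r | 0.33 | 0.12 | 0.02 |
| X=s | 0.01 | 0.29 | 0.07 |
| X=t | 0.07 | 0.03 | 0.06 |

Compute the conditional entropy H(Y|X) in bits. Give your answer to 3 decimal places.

Chain rule: H(Y|X) = H(X,Y) − H(X).
Marginals: p(X) = (0.4700, 0.3700, 0.1600), p(Y) = (0.4100, 0.4400, 0.1500).
H(X,Y) = 2.5245 bits; H(X) = 1.4657 bits.
H(Y|X) = 2.5245 − 1.4657 = 1.059 bits.

1.059 bits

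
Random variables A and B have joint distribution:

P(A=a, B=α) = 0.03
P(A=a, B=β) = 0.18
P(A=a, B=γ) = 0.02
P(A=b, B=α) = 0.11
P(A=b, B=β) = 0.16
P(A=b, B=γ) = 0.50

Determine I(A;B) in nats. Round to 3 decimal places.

Marginals: p(A) = (0.2300, 0.7700), p(B) = (0.1400, 0.3400, 0.5200).
I(A;B) = Σ p(x,y)·ln[p(x,y)/(p(x)p(y))].
  (a,α): 0.03·ln(0.9317) = -0.0021
  (a,β): 0.18·ln(2.3018) = 0.1501
  (a,γ): 0.02·ln(0.1672) = -0.0358
  (b,α): 0.11·ln(1.0204) = 0.0022
  (b,β): 0.16·ln(0.6112) = -0.0788
  (b,γ): 0.50·ln(1.2488) = 0.1111
Sum = 0.147 nats.

0.147 nats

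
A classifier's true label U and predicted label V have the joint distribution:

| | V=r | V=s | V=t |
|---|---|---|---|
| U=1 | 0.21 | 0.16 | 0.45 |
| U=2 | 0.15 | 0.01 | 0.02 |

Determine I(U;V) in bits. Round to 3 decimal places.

0.153 bits

Marginals: p(U) = (0.8200, 0.1800), p(V) = (0.3600, 0.1700, 0.4700).
I(U;V) = H(U) + H(V) − H(U,V).
H(U) = 0.6801, H(V) = 1.4772, H(U,V) = 2.0041.
I(U;V) = 0.6801 + 1.4772 − 2.0041 = 0.153 bits.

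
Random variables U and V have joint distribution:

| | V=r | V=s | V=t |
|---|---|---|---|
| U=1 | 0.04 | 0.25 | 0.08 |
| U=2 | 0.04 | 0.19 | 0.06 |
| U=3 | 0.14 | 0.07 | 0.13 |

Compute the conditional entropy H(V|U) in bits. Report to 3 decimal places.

1.332 bits

Chain rule: H(V|U) = H(U,V) − H(U).
Marginals: p(U) = (0.3700, 0.2900, 0.3400), p(V) = (0.2200, 0.5100, 0.2700).
H(U,V) = 2.9101 bits; H(U) = 1.5778 bits.
H(V|U) = 2.9101 − 1.5778 = 1.332 bits.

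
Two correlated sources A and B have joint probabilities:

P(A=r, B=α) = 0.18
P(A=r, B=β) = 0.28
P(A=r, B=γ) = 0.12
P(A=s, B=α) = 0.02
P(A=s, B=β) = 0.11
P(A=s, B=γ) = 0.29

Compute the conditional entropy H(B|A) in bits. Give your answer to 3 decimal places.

Marginals: p(A) = (0.5800, 0.4200), p(B) = (0.2000, 0.3900, 0.4100).
H(B|A) = Σ p(A) · H(B|A=·).
  A=r: p=0.5800, H(B|A=r) = 1.5014
  A=s: p=0.4200, H(B|A=s) = 1.0843
Weighted sum = 1.326 bits.

1.326 bits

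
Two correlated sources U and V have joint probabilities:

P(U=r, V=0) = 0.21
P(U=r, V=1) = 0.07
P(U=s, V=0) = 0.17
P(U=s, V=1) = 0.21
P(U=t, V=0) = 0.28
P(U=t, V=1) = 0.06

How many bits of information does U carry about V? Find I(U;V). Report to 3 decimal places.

Marginals: p(U) = (0.2800, 0.3800, 0.3400), p(V) = (0.6600, 0.3400).
I(U;V) = Σ p(x,y)·log₂[p(x,y)/(p(x)p(y))].
  (r,0): 0.21·log₂(1.1364) = 0.0387
  (r,1): 0.07·log₂(0.7353) = -0.0311
  (s,0): 0.17·log₂(0.6778) = -0.0954
  (s,1): 0.21·log₂(1.6254) = 0.1472
  (t,0): 0.28·log₂(1.2478) = 0.0894
  (t,1): 0.06·log₂(0.5190) = -0.0568
Sum = 0.092 bits.

0.092 bits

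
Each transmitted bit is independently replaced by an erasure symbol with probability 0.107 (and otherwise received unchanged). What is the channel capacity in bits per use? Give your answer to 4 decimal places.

0.8930 bits

Binary erasure channel: capacity C = 1 − ε.
C = 1 − 0.107 = 0.8930 bits per channel use.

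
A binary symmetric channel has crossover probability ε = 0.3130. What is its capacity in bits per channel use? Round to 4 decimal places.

0.1034 bits

Binary symmetric channel: C = 1 − h₂(ε) where h₂ is the binary entropy function.
h₂(0.3130) = −0.3130·log₂0.3130 − 0.6870·log₂0.6870 = 0.8966.
C = 1 − 0.8966 = 0.1034 bits per channel use.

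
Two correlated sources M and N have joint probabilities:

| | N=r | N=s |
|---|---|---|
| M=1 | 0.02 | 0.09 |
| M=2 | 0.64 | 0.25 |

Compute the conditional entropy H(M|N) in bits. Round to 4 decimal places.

Marginals: p(M) = (0.1100, 0.8900), p(N) = (0.6600, 0.3400).
H(M|N) = Σ p(N) · H(M|N=·).
  N=r: p=0.6600, H(M|N=r) = 0.1959
  N=s: p=0.3400, H(M|N=s) = 0.8338
Weighted sum = 0.4128 bits.

0.4128 bits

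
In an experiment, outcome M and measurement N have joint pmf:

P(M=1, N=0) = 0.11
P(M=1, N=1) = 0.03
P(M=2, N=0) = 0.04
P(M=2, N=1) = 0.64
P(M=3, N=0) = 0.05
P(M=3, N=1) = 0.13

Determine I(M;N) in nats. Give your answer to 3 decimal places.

0.169 nats

Marginals: p(M) = (0.1400, 0.6800, 0.1800), p(N) = (0.2000, 0.8000).
I(M;N) = Σ p(x,y)·ln[p(x,y)/(p(x)p(y))].
  (1,0): 0.11·ln(3.9286) = 0.1505
  (1,1): 0.03·ln(0.2679) = -0.0395
  (2,0): 0.04·ln(0.2941) = -0.0490
  (2,1): 0.64·ln(1.1765) = 0.1040
  (3,0): 0.05·ln(1.3889) = 0.0164
  (3,1): 0.13·ln(0.9028) = -0.0133
Sum = 0.169 nats.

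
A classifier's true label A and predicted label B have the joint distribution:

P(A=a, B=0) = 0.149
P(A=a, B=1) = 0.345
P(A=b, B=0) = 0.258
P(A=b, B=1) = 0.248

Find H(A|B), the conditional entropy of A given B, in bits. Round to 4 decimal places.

Chain rule: H(A|B) = H(A,B) − H(B).
Marginals: p(A) = (0.4940, 0.5060), p(B) = (0.4070, 0.5930).
H(A,B) = 1.9421 bits; H(B) = 0.9749 bits.
H(A|B) = 1.9421 − 0.9749 = 0.9672 bits.

0.9672 bits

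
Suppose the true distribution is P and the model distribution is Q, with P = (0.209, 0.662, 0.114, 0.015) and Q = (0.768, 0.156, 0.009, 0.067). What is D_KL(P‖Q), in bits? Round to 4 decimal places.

D(P‖Q) = Σ p·log₂(p/q).
  0.209·log₂(0.209/0.768) = -0.39242
  0.662·log₂(0.662/0.156) = 1.38046
  0.114·log₂(0.114/0.009) = 0.41758
  0.015·log₂(0.015/0.067) = -0.03239
D(P‖Q) = 1.3732 bits.

1.3732 bits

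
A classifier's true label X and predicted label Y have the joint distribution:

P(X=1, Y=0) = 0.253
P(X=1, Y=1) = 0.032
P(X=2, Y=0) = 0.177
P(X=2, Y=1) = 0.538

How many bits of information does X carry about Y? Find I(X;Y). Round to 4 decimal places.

0.2641 bits

Marginals: p(X) = (0.2850, 0.7150), p(Y) = (0.4300, 0.5700).
I(X;Y) = H(X) + H(Y) − H(X,Y).
H(X) = 0.8622, H(Y) = 0.9858, H(X,Y) = 1.5839.
I(X;Y) = 0.8622 + 0.9858 − 1.5839 = 0.2641 bits.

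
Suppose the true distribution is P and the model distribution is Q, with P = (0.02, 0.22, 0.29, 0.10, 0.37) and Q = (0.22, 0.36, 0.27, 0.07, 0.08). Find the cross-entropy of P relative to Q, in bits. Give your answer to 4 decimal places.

2.6476 bits

H(P,Q) = −Σ p·log₂ q.
  −0.02·log₂(0.22) = 0.04369
  −0.22·log₂(0.36) = 0.32426
  −0.29·log₂(0.27) = 0.54780
  −0.10·log₂(0.07) = 0.38365
  −0.37·log₂(0.08) = 1.34823
H(P,Q) = 2.6476 bits.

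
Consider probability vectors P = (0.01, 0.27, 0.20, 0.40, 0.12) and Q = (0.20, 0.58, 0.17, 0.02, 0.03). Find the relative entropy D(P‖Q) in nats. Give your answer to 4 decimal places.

1.1608 nats

D(P‖Q) = Σ p·ln(p/q).
  0.01·ln(0.01/0.20) = -0.02996
  0.27·ln(0.27/0.58) = -0.20644
  0.20·ln(0.20/0.17) = 0.03250
  0.40·ln(0.40/0.02) = 1.19829
  0.12·ln(0.12/0.03) = 0.16636
D(P‖Q) = 1.1608 nats.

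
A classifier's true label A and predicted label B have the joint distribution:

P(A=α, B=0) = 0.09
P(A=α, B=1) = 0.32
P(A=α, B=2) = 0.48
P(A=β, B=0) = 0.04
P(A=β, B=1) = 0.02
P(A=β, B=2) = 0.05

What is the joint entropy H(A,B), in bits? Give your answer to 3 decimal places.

H(A,B) = −Σ p(x,y)·log₂ p(x,y) over all 6 cells.
  cell (α,0): −0.09·log₂0.09 = 0.3127
  cell (α,1): −0.32·log₂0.32 = 0.5260
  cell (α,2): −0.48·log₂0.48 = 0.5083
  cell (β,0): −0.04·log₂0.04 = 0.1858
  cell (β,1): −0.02·log₂0.02 = 0.1129
  cell (β,2): −0.05·log₂0.05 = 0.2161
Sum = 1.862 bits.

1.862 bits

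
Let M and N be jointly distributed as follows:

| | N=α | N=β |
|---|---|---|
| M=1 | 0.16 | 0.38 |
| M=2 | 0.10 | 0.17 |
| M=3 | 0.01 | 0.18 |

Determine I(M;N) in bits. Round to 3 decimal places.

0.055 bits

Marginals: p(M) = (0.5400, 0.2700, 0.1900), p(N) = (0.2700, 0.7300).
I(M;N) = H(M) + H(N) − H(M,N).
H(M) = 1.4453, H(N) = 0.8415, H(M,N) = 2.2320.
I(M;N) = 1.4453 + 0.8415 − 2.2320 = 0.055 bits.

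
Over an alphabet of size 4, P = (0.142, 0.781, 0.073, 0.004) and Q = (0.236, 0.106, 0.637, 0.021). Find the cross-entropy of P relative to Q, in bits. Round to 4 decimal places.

H(P,Q) = −Σ p·log₂ q.
  −0.142·log₂(0.236) = 0.29581
  −0.781·log₂(0.106) = 2.52877
  −0.073·log₂(0.637) = 0.04750
  −0.004·log₂(0.021) = 0.02229
H(P,Q) = 2.8944 bits.

2.8944 bits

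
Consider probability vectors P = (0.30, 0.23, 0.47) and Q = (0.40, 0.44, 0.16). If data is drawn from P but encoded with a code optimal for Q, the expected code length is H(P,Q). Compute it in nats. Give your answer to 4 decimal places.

H(P,Q) = −Σ p·ln q.
  −0.30·ln(0.40) = 0.27489
  −0.23·ln(0.44) = 0.18883
  −0.47·ln(0.16) = 0.86131
H(P,Q) = 1.3250 nats.

1.3250 nats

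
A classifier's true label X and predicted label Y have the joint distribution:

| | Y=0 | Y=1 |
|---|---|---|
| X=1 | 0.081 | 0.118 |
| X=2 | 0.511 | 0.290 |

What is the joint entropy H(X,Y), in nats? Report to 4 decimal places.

H(X,Y) = −Σ p(x,y)·ln p(x,y) over all 4 cells.
  cell (1,0): −0.081·ln0.081 = 0.20358
  cell (1,1): −0.118·ln0.118 = 0.25217
  cell (2,0): −0.511·ln0.511 = 0.34308
  cell (2,1): −0.290·ln0.290 = 0.35898
Sum = 1.1578 nats.

1.1578 nats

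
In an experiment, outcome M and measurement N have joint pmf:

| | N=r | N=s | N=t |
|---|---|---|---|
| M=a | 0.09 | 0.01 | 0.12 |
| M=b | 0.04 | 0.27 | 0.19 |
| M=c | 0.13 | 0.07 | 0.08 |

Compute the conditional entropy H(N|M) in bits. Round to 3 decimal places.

1.345 bits

Marginals: p(M) = (0.2200, 0.5000, 0.2800), p(N) = (0.2600, 0.3500, 0.3900).
H(N|M) = Σ p(M) · H(N|M=·).
  M=a: p=0.2200, H(N|M=a) = 1.2072
  M=b: p=0.5000, H(N|M=b) = 1.3020
  M=c: p=0.2800, H(N|M=c) = 1.5303
Weighted sum = 1.345 bits.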